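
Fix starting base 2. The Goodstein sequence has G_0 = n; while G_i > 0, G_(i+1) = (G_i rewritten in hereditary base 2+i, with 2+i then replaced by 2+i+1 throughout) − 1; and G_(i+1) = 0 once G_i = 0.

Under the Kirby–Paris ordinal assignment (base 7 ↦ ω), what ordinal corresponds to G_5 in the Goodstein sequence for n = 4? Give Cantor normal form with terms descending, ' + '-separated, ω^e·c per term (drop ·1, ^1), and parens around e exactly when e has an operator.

ω^2·2 + ω + 4

G_0=4  [base 2] 2^2  →[2↦3]→  3^3 = 27  −1 ⇒ G_1=26
G_1=26  [base 3] 2·3^2 + 2·3 + 2  →[3↦4]→  2·4^2 + 2·4 + 2 = 42  −1 ⇒ G_2=41
G_2=41  [base 4] 2·4^2 + 2·4 + 1  →[4↦5]→  2·5^2 + 2·5 + 1 = 61  −1 ⇒ G_3=60
G_3=60  [base 5] 2·5^2 + 2·5  →[5↦6]→  2·6^2 + 2·6 = 84  −1 ⇒ G_4=83
G_4=83  [base 6] 2·6^2 + 6 + 5  →[6↦7]→  2·7^2 + 7 + 5 = 110  −1 ⇒ G_5=109
G_5=109  [base 7] 2·7^2 + 7 + 4  →[7↦8]→  2·8^2 + 8 + 4 = 140  −1 ⇒ G_6=139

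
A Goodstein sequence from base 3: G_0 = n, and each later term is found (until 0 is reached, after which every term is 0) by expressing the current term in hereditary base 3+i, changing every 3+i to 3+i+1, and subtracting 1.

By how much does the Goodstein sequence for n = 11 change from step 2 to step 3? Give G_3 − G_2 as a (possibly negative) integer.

11 —HB3→ 3^2 + 2 —bump→ 4^2 + 2 = 18 —(−1)→ 17
17 —HB4→ 4^2 + 1 —bump→ 5^2 + 1 = 26 —(−1)→ 25
25 —HB5→ 5^2 —bump→ 6^2 = 36 —(−1)→ 35

10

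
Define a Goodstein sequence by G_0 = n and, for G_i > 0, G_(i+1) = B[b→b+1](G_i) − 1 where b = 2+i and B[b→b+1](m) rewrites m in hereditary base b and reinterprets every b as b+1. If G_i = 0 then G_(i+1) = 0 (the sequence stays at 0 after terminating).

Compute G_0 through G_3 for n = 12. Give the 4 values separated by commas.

12, 107, 1065, 15685

[0] 12 ≡ 2^(2 + 1) + 2^2 (base 2). Lift 3: 108. −1: 107.
[1] 107 ≡ 3^(3 + 1) + 2·3^2 + 2·3 + 2 (base 3). Lift 4: 1066. −1: 1065.
[2] 1065 ≡ 4^(4 + 1) + 2·4^2 + 2·4 + 1 (base 4). Lift 5: 15686. −1: 15685.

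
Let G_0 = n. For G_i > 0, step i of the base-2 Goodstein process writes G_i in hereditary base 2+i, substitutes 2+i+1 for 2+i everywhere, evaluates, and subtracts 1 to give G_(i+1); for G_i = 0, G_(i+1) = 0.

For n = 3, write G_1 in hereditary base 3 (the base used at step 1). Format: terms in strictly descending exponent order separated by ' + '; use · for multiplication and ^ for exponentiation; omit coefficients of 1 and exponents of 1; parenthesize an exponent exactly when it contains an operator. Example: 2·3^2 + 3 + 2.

(0) 3|_2 = 2 + 1 ↦ 3 + 1|_3 = 4 ⇒ 3
(1) 3|_3 = 3 ↦ 4|_4 = 4 ⇒ 3

3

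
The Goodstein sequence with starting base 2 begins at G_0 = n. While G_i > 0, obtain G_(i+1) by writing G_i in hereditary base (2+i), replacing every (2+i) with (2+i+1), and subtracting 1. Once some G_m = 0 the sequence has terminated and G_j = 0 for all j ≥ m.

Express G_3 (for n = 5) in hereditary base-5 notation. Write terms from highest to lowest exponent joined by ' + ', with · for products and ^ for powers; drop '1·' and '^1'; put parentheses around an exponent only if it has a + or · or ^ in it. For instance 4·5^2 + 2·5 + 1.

3·5^3 + 3·5^2 + 3·5 + 2

G_0=5  [base 2] 2^2 + 1  →[2↦3]→  3^3 + 1 = 28  −1 ⇒ G_1=27
G_1=27  [base 3] 3^3  →[3↦4]→  4^4 = 256  −1 ⇒ G_2=255
G_2=255  [base 4] 3·4^3 + 3·4^2 + 3·4 + 3  →[4↦5]→  3·5^3 + 3·5^2 + 3·5 + 3 = 468  −1 ⇒ G_3=467
G_3=467  [base 5] 3·5^3 + 3·5^2 + 3·5 + 2  →[5↦6]→  3·6^3 + 3·6^2 + 3·6 + 2 = 776  −1 ⇒ G_4=775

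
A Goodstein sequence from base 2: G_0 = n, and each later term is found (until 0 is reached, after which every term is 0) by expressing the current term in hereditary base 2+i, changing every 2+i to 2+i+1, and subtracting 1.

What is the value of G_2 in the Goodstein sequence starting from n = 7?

259

[0] 7 ≡ 2^2 + 2 + 1 (base 2). Lift 3: 31. −1: 30.
[1] 30 ≡ 3^3 + 3 (base 3). Lift 4: 260. −1: 259.
[2] 259 ≡ 4^4 + 3 (base 4). Lift 5: 3128. −1: 3127.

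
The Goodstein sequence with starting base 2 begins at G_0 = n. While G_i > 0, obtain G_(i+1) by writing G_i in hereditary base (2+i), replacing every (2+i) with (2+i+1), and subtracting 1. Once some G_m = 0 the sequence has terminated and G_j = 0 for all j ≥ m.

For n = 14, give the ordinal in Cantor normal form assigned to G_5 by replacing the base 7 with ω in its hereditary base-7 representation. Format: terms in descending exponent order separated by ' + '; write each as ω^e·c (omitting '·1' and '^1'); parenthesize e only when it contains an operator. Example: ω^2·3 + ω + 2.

ω^(ω + 1) + ω^5·5 + ω^4·5 + ω^3·5 + ω^2·5 + ω·5 + 4

[0] 14 ≡ 2^(2 + 1) + 2^2 + 2 (base 2). Lift 3: 111. −1: 110.
[1] 110 ≡ 3^(3 + 1) + 3^3 + 2 (base 3). Lift 4: 1282. −1: 1281.
[2] 1281 ≡ 4^(4 + 1) + 4^4 + 1 (base 4). Lift 5: 18751. −1: 18750.
[3] 18750 ≡ 5^(5 + 1) + 5^5 (base 5). Lift 6: 326592. −1: 326591.
[4] 326591 ≡ 6^(6 + 1) + 5·6^5 + 5·6^4 + 5·6^3 + 5·6^2 + 5·6 + 5 (base 6). Lift 7: 5862841. −1: 5862840.
[5] 5862840 ≡ 7^(7 + 1) + 5·7^5 + 5·7^4 + 5·7^3 + 5·7^2 + 5·7 + 4 (base 7). Lift 8: 134404972. −1: 134404971.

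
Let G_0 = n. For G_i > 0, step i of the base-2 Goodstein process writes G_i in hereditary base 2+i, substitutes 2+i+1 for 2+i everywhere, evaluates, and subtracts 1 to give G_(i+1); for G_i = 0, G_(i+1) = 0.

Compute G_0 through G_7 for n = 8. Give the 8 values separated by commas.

G_0 = 8. HB_2(8) = 2^(2 + 1). Bump = 81. G_1 = 80.
G_1 = 80. HB_3(80) = 2·3^3 + 2·3^2 + 2·3 + 2. Bump = 554. G_2 = 553.
G_2 = 553. HB_4(553) = 2·4^4 + 2·4^2 + 2·4 + 1. Bump = 6311. G_3 = 6310.
G_3 = 6310. HB_5(6310) = 2·5^5 + 2·5^2 + 2·5. Bump = 93396. G_4 = 93395.
G_4 = 93395. HB_6(93395) = 2·6^6 + 2·6^2 + 6 + 5. Bump = 1647196. G_5 = 1647195.
G_5 = 1647195. HB_7(1647195) = 2·7^7 + 2·7^2 + 7 + 4. Bump = 33554572. G_6 = 33554571.
G_6 = 33554571. HB_8(33554571) = 2·8^8 + 2·8^2 + 8 + 3. Bump = 774841152. G_7 = 774841151.

8, 80, 553, 6310, 93395, 1647195, 33554571, 774841151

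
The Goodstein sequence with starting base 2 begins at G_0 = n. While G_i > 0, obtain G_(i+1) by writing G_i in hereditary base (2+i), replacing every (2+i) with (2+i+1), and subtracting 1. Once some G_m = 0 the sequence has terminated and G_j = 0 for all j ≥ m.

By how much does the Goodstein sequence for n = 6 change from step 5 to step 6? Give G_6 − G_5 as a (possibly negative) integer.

89204

i=0: 6 = 2^2 + 2 (b=2); 2→3: 3^3 + 3 = 30; 30−1 = 29
i=1: 29 = 3^3 + 2 (b=3); 3→4: 4^4 + 2 = 258; 258−1 = 257
i=2: 257 = 4^4 + 1 (b=4); 4→5: 5^5 + 1 = 3126; 3126−1 = 3125
i=3: 3125 = 5^5 (b=5); 5→6: 6^6 = 46656; 46656−1 = 46655
i=4: 46655 = 5·6^5 + 5·6^4 + 5·6^3 + 5·6^2 + 5·6 + 5 (b=6); 6→7: 5·7^5 + 5·7^4 + 5·7^3 + 5·7^2 + 5·7 + 5 = 98040; 98040−1 = 98039
i=5: 98039 = 5·7^5 + 5·7^4 + 5·7^3 + 5·7^2 + 5·7 + 4 (b=7); 7→8: 5·8^5 + 5·8^4 + 5·8^3 + 5·8^2 + 5·8 + 4 = 187244; 187244−1 = 187243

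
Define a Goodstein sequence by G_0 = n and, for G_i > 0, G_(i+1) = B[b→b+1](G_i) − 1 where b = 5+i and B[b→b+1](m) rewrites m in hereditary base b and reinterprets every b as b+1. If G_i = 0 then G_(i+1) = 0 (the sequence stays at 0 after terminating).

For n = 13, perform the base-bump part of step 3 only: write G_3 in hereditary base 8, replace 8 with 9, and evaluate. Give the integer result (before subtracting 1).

step 0: 13 = 2·5 + 3; sub 6 for 5: 2·6 + 3; = 15; G_1 = 15−1 = 14
step 1: 14 = 2·6 + 2; sub 7 for 6: 2·7 + 2; = 16; G_2 = 16−1 = 15
step 2: 15 = 2·7 + 1; sub 8 for 7: 2·8 + 1; = 17; G_3 = 17−1 = 16
step 3: 16 = 2·8; sub 9 for 8: 2·9; = 18; G_4 = 18−1 = 17

18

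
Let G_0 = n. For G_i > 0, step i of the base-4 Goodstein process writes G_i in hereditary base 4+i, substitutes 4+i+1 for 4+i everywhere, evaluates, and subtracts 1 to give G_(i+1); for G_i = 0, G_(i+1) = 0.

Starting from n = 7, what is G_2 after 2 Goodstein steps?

7

step 0: 7 = 4 + 3; sub 5 for 4: 5 + 3; = 8; G_1 = 8−1 = 7
step 1: 7 = 5 + 2; sub 6 for 5: 6 + 2; = 8; G_2 = 8−1 = 7
step 2: 7 = 6 + 1; sub 7 for 6: 7 + 1; = 8; G_3 = 8−1 = 7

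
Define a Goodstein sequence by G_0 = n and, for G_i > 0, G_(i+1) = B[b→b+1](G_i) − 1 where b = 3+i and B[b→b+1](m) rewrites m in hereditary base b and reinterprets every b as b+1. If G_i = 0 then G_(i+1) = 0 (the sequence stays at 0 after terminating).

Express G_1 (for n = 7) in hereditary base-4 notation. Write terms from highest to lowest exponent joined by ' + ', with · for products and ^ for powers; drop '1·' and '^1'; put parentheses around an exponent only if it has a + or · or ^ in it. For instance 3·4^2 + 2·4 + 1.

2·4

(0) 7|_3 = 2·3 + 1 ↦ 2·4 + 1|_4 = 9 ⇒ 8
(1) 8|_4 = 2·4 ↦ 2·5|_5 = 10 ⇒ 9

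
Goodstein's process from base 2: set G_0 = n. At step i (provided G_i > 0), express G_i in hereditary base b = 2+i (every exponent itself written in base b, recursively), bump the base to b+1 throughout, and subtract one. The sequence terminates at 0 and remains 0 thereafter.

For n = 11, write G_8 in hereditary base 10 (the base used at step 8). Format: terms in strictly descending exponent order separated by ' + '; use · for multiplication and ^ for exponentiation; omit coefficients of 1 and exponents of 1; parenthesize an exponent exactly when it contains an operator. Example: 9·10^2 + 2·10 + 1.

step 0: 11 = 2^(2 + 1) + 2 + 1; sub 3 for 2: 3^(3 + 1) + 3 + 1; = 85; G_1 = 85−1 = 84
step 1: 84 = 3^(3 + 1) + 3; sub 4 for 3: 4^(4 + 1) + 4; = 1028; G_2 = 1028−1 = 1027
step 2: 1027 = 4^(4 + 1) + 3; sub 5 for 4: 5^(5 + 1) + 3; = 15628; G_3 = 15628−1 = 15627
step 3: 15627 = 5^(5 + 1) + 2; sub 6 for 5: 6^(6 + 1) + 2; = 279938; G_4 = 279938−1 = 279937
step 4: 279937 = 6^(6 + 1) + 1; sub 7 for 6: 7^(7 + 1) + 1; = 5764802; G_5 = 5764802−1 = 5764801
step 5: 5764801 = 7^(7 + 1); sub 8 for 7: 8^(8 + 1); = 134217728; G_6 = 134217728−1 = 134217727
step 6: 134217727 = 7·8^8 + 7·8^7 + 7·8^6 + 7·8^5 + 7·8^4 + 7·8^3 + 7·8^2 + 7·8 + 7; sub 9 for 8: 7·9^9 + 7·9^7 + 7·9^6 + 7·9^5 + 7·9^4 + 7·9^3 + 7·9^2 + 7·9 + 7; = 2749609303; G_7 = 2749609303−1 = 2749609302
step 7: 2749609302 = 7·9^9 + 7·9^7 + 7·9^6 + 7·9^5 + 7·9^4 + 7·9^3 + 7·9^2 + 7·9 + 6; sub 10 for 9: 7·10^10 + 7·10^7 + 7·10^6 + 7·10^5 + 7·10^4 + 7·10^3 + 7·10^2 + 7·10 + 6; = 70077777776; G_8 = 70077777776−1 = 70077777775
step 8: 70077777775 = 7·10^10 + 7·10^7 + 7·10^6 + 7·10^5 + 7·10^4 + 7·10^3 + 7·10^2 + 7·10 + 5; sub 11 for 10: 7·11^11 + 7·11^7 + 7·11^6 + 7·11^5 + 7·11^4 + 7·11^3 + 7·11^2 + 7·11 + 5; = 1997331745491; G_9 = 1997331745491−1 = 1997331745490

7·10^10 + 7·10^7 + 7·10^6 + 7·10^5 + 7·10^4 + 7·10^3 + 7·10^2 + 7·10 + 5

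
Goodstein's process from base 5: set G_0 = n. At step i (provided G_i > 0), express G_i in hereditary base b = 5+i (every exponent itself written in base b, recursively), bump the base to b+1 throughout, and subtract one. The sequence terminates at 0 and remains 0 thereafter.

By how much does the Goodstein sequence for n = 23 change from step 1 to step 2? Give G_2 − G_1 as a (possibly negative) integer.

3

23 —HB5→ 4·5 + 3 —bump→ 4·6 + 3 = 27 —(−1)→ 26
26 —HB6→ 4·6 + 2 —bump→ 4·7 + 2 = 30 —(−1)→ 29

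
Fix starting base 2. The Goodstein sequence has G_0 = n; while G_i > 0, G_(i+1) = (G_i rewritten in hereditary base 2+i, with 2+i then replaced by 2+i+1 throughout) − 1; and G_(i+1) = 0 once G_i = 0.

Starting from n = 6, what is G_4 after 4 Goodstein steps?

G_0 = 6. HB_2(6) = 2^2 + 2. Bump = 30. G_1 = 29.
G_1 = 29. HB_3(29) = 3^3 + 2. Bump = 258. G_2 = 257.
G_2 = 257. HB_4(257) = 4^4 + 1. Bump = 3126. G_3 = 3125.
G_3 = 3125. HB_5(3125) = 5^5. Bump = 46656. G_4 = 46655.

46655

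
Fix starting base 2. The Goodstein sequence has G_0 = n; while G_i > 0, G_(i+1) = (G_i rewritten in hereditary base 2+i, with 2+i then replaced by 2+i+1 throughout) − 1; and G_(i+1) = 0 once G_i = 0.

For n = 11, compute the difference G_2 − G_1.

943

base 2: 11 = 2^(2 + 1) + 2 + 1; at 3: 3^(3 + 1) + 3 + 1 = 85; next = 84
base 3: 84 = 3^(3 + 1) + 3; at 4: 4^(4 + 1) + 4 = 1028; next = 1027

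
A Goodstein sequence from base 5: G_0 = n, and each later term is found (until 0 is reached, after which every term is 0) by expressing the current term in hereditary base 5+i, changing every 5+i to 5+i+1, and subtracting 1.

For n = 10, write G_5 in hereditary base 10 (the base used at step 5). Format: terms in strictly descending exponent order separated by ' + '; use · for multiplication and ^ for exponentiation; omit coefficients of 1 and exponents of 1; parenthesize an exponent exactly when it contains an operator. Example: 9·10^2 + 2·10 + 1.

10 —HB5→ 2·5 —bump→ 2·6 = 12 —(−1)→ 11
11 —HB6→ 6 + 5 —bump→ 7 + 5 = 12 —(−1)→ 11
11 —HB7→ 7 + 4 —bump→ 8 + 4 = 12 —(−1)→ 11
11 —HB8→ 8 + 3 —bump→ 9 + 3 = 12 —(−1)→ 11
11 —HB9→ 9 + 2 —bump→ 10 + 2 = 12 —(−1)→ 11
11 —HB10→ 10 + 1 —bump→ 11 + 1 = 12 —(−1)→ 11

10 + 1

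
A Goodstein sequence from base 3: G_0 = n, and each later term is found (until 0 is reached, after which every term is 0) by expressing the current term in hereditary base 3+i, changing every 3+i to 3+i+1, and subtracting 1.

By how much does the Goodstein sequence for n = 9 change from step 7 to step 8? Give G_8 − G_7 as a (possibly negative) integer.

G_0 = 9. HB_3(9) = 3^2. Bump = 16. G_1 = 15.
G_1 = 15. HB_4(15) = 3·4 + 3. Bump = 18. G_2 = 17.
G_2 = 17. HB_5(17) = 3·5 + 2. Bump = 20. G_3 = 19.
G_3 = 19. HB_6(19) = 3·6 + 1. Bump = 22. G_4 = 21.
G_4 = 21. HB_7(21) = 3·7. Bump = 24. G_5 = 23.
G_5 = 23. HB_8(23) = 2·8 + 7. Bump = 25. G_6 = 24.
G_6 = 24. HB_9(24) = 2·9 + 6. Bump = 26. G_7 = 25.
G_7 = 25. HB_10(25) = 2·10 + 5. Bump = 27. G_8 = 26.

1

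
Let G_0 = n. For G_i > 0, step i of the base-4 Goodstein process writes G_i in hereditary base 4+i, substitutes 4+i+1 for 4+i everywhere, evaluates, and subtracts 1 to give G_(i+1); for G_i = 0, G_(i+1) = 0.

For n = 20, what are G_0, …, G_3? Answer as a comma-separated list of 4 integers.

20, 29, 39, 51

i=0: 20 = 4^2 + 4 (b=4); 4→5: 5^2 + 5 = 30; 30−1 = 29
i=1: 29 = 5^2 + 4 (b=5); 5→6: 6^2 + 4 = 40; 40−1 = 39
i=2: 39 = 6^2 + 3 (b=6); 6→7: 7^2 + 3 = 52; 52−1 = 51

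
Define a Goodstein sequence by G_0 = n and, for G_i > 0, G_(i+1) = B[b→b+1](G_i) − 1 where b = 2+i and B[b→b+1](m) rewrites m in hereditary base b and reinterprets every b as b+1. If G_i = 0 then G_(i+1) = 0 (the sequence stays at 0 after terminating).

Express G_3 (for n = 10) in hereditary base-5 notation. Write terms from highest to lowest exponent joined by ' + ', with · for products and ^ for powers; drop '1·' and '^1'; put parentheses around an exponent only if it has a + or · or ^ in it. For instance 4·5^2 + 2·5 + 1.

5^(5 + 1)

step 0: 10 = 2^(2 + 1) + 2; sub 3 for 2: 3^(3 + 1) + 3; = 84; G_1 = 84−1 = 83
step 1: 83 = 3^(3 + 1) + 2; sub 4 for 3: 4^(4 + 1) + 2; = 1026; G_2 = 1026−1 = 1025
step 2: 1025 = 4^(4 + 1) + 1; sub 5 for 4: 5^(5 + 1) + 1; = 15626; G_3 = 15626−1 = 15625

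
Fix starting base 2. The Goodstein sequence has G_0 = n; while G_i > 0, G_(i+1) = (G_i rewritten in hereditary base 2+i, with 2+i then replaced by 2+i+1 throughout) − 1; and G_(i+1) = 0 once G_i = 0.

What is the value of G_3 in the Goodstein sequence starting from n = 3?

2

[0] 3 ≡ 2 + 1 (base 2). Lift 3: 4. −1: 3.
[1] 3 ≡ 3 (base 3). Lift 4: 4. −1: 3.
[2] 3 ≡ 3 (base 4). Lift 5: 3. −1: 2.
[3] 2 ≡ 2 (base 5). Lift 6: 2. −1: 1.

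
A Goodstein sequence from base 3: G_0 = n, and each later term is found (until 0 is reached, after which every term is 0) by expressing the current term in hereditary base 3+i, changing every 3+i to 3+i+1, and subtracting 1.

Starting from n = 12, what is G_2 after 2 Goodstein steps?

12 —HB3→ 3^2 + 3 —bump→ 4^2 + 4 = 20 —(−1)→ 19
19 —HB4→ 4^2 + 3 —bump→ 5^2 + 3 = 28 —(−1)→ 27
27 —HB5→ 5^2 + 2 —bump→ 6^2 + 2 = 38 —(−1)→ 37

27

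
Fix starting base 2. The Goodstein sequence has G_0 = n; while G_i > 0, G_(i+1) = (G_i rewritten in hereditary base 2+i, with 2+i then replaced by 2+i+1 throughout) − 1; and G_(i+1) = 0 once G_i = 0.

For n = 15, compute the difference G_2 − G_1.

[0] 15 ≡ 2^(2 + 1) + 2^2 + 2 + 1 (base 2). Lift 3: 112. −1: 111.
[1] 111 ≡ 3^(3 + 1) + 3^3 + 3 (base 3). Lift 4: 1284. −1: 1283.

1172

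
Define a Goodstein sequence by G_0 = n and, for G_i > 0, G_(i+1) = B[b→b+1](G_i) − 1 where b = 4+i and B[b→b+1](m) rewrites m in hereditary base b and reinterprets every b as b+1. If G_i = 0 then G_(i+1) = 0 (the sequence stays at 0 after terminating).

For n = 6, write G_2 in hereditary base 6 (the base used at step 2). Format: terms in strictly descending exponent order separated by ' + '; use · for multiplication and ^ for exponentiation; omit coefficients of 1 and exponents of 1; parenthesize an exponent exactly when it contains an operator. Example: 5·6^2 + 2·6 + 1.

[0] 6 ≡ 4 + 2 (base 4). Lift 5: 7. −1: 6.
[1] 6 ≡ 5 + 1 (base 5). Lift 6: 7. −1: 6.

6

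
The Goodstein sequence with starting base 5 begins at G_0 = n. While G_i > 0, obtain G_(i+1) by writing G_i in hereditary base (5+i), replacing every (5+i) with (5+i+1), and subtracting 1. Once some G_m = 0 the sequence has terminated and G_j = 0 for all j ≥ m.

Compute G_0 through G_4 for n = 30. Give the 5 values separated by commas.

30, 41, 53, 67, 83

G_0=30  [base 5] 5^2 + 5  →[5↦6]→  6^2 + 6 = 42  −1 ⇒ G_1=41
G_1=41  [base 6] 6^2 + 5  →[6↦7]→  7^2 + 5 = 54  −1 ⇒ G_2=53
G_2=53  [base 7] 7^2 + 4  →[7↦8]→  8^2 + 4 = 68  −1 ⇒ G_3=67
G_3=67  [base 8] 8^2 + 3  →[8↦9]→  9^2 + 3 = 84  −1 ⇒ G_4=83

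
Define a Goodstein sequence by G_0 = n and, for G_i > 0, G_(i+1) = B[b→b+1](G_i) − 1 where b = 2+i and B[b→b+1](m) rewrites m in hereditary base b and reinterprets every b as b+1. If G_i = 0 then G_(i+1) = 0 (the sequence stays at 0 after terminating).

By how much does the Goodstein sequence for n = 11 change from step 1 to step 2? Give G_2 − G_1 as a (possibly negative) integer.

i=0: 11 = 2^(2 + 1) + 2 + 1 (b=2); 2→3: 3^(3 + 1) + 3 + 1 = 85; 85−1 = 84
i=1: 84 = 3^(3 + 1) + 3 (b=3); 3→4: 4^(4 + 1) + 4 = 1028; 1028−1 = 1027

943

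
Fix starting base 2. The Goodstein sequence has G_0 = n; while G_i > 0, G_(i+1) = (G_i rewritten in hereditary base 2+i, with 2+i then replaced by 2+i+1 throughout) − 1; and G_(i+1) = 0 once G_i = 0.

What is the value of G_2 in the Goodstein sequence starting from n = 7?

259

step 0: 7 = 2^2 + 2 + 1; sub 3 for 2: 3^3 + 3 + 1; = 31; G_1 = 31−1 = 30
step 1: 30 = 3^3 + 3; sub 4 for 3: 4^4 + 4; = 260; G_2 = 260−1 = 259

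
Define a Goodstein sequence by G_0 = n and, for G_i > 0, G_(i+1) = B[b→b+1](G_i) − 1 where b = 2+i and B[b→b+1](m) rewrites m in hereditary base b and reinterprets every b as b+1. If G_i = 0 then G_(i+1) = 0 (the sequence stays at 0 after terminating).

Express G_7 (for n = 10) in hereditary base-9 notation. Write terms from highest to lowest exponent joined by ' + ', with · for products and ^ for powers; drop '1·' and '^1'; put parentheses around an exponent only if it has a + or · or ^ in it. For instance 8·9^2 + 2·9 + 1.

5·9^9 + 5·9^5 + 5·9^4 + 5·9^3 + 5·9^2 + 5·9 + 2

step 0: 10 = 2^(2 + 1) + 2; sub 3 for 2: 3^(3 + 1) + 3; = 84; G_1 = 84−1 = 83
step 1: 83 = 3^(3 + 1) + 2; sub 4 for 3: 4^(4 + 1) + 2; = 1026; G_2 = 1026−1 = 1025
step 2: 1025 = 4^(4 + 1) + 1; sub 5 for 4: 5^(5 + 1) + 1; = 15626; G_3 = 15626−1 = 15625
step 3: 15625 = 5^(5 + 1); sub 6 for 5: 6^(6 + 1); = 279936; G_4 = 279936−1 = 279935
step 4: 279935 = 5·6^6 + 5·6^5 + 5·6^4 + 5·6^3 + 5·6^2 + 5·6 + 5; sub 7 for 6: 5·7^7 + 5·7^5 + 5·7^4 + 5·7^3 + 5·7^2 + 5·7 + 5; = 4215755; G_5 = 4215755−1 = 4215754
step 5: 4215754 = 5·7^7 + 5·7^5 + 5·7^4 + 5·7^3 + 5·7^2 + 5·7 + 4; sub 8 for 7: 5·8^8 + 5·8^5 + 5·8^4 + 5·8^3 + 5·8^2 + 5·8 + 4; = 84073324; G_6 = 84073324−1 = 84073323
step 6: 84073323 = 5·8^8 + 5·8^5 + 5·8^4 + 5·8^3 + 5·8^2 + 5·8 + 3; sub 9 for 8: 5·9^9 + 5·9^5 + 5·9^4 + 5·9^3 + 5·9^2 + 5·9 + 3; = 1937434593; G_7 = 1937434593−1 = 1937434592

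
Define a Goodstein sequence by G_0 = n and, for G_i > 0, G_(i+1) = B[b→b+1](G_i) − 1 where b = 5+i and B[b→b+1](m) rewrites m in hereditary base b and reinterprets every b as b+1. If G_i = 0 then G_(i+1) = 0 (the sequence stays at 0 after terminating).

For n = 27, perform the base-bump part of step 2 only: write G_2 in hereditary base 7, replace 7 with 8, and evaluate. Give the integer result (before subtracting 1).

64

base 5: 27 = 5^2 + 2; at 6: 6^2 + 2 = 38; next = 37
base 6: 37 = 6^2 + 1; at 7: 7^2 + 1 = 50; next = 49
base 7: 49 = 7^2; at 8: 8^2 = 64; next = 63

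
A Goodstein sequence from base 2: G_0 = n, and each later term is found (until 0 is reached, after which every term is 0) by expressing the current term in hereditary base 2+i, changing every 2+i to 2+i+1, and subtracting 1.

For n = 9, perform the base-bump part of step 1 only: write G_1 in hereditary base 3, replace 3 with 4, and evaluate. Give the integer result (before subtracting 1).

1024

G_0 = 9. HB_2(9) = 2^(2 + 1) + 1. Bump = 82. G_1 = 81.
G_1 = 81. HB_3(81) = 3^(3 + 1). Bump = 1024. G_2 = 1023.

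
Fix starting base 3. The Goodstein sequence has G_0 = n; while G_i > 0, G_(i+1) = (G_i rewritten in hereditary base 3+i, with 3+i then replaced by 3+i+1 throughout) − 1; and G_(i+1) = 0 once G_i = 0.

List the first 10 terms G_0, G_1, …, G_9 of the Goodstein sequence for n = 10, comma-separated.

G_0=10  [base 3] 3^2 + 1  →[3↦4]→  4^2 + 1 = 17  −1 ⇒ G_1=16
G_1=16  [base 4] 4^2  →[4↦5]→  5^2 = 25  −1 ⇒ G_2=24
G_2=24  [base 5] 4·5 + 4  →[5↦6]→  4·6 + 4 = 28  −1 ⇒ G_3=27
G_3=27  [base 6] 4·6 + 3  →[6↦7]→  4·7 + 3 = 31  −1 ⇒ G_4=30
G_4=30  [base 7] 4·7 + 2  →[7↦8]→  4·8 + 2 = 34  −1 ⇒ G_5=33
G_5=33  [base 8] 4·8 + 1  →[8↦9]→  4·9 + 1 = 37  −1 ⇒ G_6=36
G_6=36  [base 9] 4·9  →[9↦10]→  4·10 = 40  −1 ⇒ G_7=39
G_7=39  [base 10] 3·10 + 9  →[10↦11]→  3·11 + 9 = 42  −1 ⇒ G_8=41
G_8=41  [base 11] 3·11 + 8  →[11↦12]→  3·12 + 8 = 44  −1 ⇒ G_9=43

10, 16, 24, 27, 30, 33, 36, 39, 41, 43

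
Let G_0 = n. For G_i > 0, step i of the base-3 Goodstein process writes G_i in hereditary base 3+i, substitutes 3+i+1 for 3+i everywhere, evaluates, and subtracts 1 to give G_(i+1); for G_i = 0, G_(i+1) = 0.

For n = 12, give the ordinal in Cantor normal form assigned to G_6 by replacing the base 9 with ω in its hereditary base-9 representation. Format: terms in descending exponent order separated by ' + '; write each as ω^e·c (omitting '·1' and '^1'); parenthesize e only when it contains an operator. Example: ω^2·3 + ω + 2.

[0] 12 ≡ 3^2 + 3 (base 3). Lift 4: 20. −1: 19.
[1] 19 ≡ 4^2 + 3 (base 4). Lift 5: 28. −1: 27.
[2] 27 ≡ 5^2 + 2 (base 5). Lift 6: 38. −1: 37.
[3] 37 ≡ 6^2 + 1 (base 6). Lift 7: 50. −1: 49.
[4] 49 ≡ 7^2 (base 7). Lift 8: 64. −1: 63.
[5] 63 ≡ 7·8 + 7 (base 8). Lift 9: 70. −1: 69.
[6] 69 ≡ 7·9 + 6 (base 9). Lift 10: 76. −1: 75.

ω·7 + 6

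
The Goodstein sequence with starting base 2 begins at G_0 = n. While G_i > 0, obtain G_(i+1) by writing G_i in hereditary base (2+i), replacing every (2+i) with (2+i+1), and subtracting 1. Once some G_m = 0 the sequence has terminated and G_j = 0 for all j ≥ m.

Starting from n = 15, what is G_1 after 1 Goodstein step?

111

i=0: 15 = 2^(2 + 1) + 2^2 + 2 + 1 (b=2); 2→3: 3^(3 + 1) + 3^3 + 3 + 1 = 112; 112−1 = 111
i=1: 111 = 3^(3 + 1) + 3^3 + 3 (b=3); 3→4: 4^(4 + 1) + 4^4 + 4 = 1284; 1284−1 = 1283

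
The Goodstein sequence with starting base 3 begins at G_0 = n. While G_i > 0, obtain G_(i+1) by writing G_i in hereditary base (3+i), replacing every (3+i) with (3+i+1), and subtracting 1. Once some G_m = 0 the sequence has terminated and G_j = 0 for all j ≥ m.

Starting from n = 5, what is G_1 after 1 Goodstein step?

5

G_0 = 5. HB_3(5) = 3 + 2. Bump = 6. G_1 = 5.
G_1 = 5. HB_4(5) = 4 + 1. Bump = 6. G_2 = 5.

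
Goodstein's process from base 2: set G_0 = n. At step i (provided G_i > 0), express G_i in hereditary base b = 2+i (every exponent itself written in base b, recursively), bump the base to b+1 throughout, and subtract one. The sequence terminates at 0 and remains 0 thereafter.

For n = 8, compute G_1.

80

G_0=8  [base 2] 2^(2 + 1)  →[2↦3]→  3^(3 + 1) = 81  −1 ⇒ G_1=80
G_1=80  [base 3] 2·3^3 + 2·3^2 + 2·3 + 2  →[3↦4]→  2·4^4 + 2·4^2 + 2·4 + 2 = 554  −1 ⇒ G_2=553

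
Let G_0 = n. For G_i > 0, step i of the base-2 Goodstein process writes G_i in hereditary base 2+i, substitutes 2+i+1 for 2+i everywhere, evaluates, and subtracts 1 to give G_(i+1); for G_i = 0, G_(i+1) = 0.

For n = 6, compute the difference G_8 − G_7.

223404

i=0: 6 = 2^2 + 2 (b=2); 2→3: 3^3 + 3 = 30; 30−1 = 29
i=1: 29 = 3^3 + 2 (b=3); 3→4: 4^4 + 2 = 258; 258−1 = 257
i=2: 257 = 4^4 + 1 (b=4); 4→5: 5^5 + 1 = 3126; 3126−1 = 3125
i=3: 3125 = 5^5 (b=5); 5→6: 6^6 = 46656; 46656−1 = 46655
i=4: 46655 = 5·6^5 + 5·6^4 + 5·6^3 + 5·6^2 + 5·6 + 5 (b=6); 6→7: 5·7^5 + 5·7^4 + 5·7^3 + 5·7^2 + 5·7 + 5 = 98040; 98040−1 = 98039
i=5: 98039 = 5·7^5 + 5·7^4 + 5·7^3 + 5·7^2 + 5·7 + 4 (b=7); 7→8: 5·8^5 + 5·8^4 + 5·8^3 + 5·8^2 + 5·8 + 4 = 187244; 187244−1 = 187243
i=6: 187243 = 5·8^5 + 5·8^4 + 5·8^3 + 5·8^2 + 5·8 + 3 (b=8); 8→9: 5·9^5 + 5·9^4 + 5·9^3 + 5·9^2 + 5·9 + 3 = 332148; 332148−1 = 332147
i=7: 332147 = 5·9^5 + 5·9^4 + 5·9^3 + 5·9^2 + 5·9 + 2 (b=9); 9→10: 5·10^5 + 5·10^4 + 5·10^3 + 5·10^2 + 5·10 + 2 = 555552; 555552−1 = 555551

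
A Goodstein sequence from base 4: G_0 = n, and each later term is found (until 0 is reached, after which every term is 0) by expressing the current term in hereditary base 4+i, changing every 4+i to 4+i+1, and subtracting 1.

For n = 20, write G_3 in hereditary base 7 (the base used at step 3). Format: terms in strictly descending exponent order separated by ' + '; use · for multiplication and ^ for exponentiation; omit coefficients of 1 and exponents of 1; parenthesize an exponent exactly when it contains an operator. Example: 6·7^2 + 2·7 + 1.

i=0: 20 = 4^2 + 4 (b=4); 4→5: 5^2 + 5 = 30; 30−1 = 29
i=1: 29 = 5^2 + 4 (b=5); 5→6: 6^2 + 4 = 40; 40−1 = 39
i=2: 39 = 6^2 + 3 (b=6); 6→7: 7^2 + 3 = 52; 52−1 = 51
i=3: 51 = 7^2 + 2 (b=7); 7→8: 8^2 + 2 = 66; 66−1 = 65

7^2 + 2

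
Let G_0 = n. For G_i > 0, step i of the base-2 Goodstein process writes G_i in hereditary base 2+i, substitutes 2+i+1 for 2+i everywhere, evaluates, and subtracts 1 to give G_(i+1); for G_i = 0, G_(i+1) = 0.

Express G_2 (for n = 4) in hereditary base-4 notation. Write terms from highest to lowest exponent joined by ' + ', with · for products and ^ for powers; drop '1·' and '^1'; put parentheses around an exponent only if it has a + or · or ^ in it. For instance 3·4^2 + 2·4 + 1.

G_0 = 4. HB_2(4) = 2^2. Bump = 27. G_1 = 26.
G_1 = 26. HB_3(26) = 2·3^2 + 2·3 + 2. Bump = 42. G_2 = 41.

2·4^2 + 2·4 + 1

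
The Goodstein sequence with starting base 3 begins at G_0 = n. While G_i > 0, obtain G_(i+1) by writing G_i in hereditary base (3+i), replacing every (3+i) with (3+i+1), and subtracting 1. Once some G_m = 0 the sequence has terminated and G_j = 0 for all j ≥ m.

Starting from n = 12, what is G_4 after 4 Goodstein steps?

49

(0) 12|_3 = 3^2 + 3 ↦ 4^2 + 4|_4 = 20 ⇒ 19
(1) 19|_4 = 4^2 + 3 ↦ 5^2 + 3|_5 = 28 ⇒ 27
(2) 27|_5 = 5^2 + 2 ↦ 6^2 + 2|_6 = 38 ⇒ 37
(3) 37|_6 = 6^2 + 1 ↦ 7^2 + 1|_7 = 50 ⇒ 49
(4) 49|_7 = 7^2 ↦ 8^2|_8 = 64 ⇒ 63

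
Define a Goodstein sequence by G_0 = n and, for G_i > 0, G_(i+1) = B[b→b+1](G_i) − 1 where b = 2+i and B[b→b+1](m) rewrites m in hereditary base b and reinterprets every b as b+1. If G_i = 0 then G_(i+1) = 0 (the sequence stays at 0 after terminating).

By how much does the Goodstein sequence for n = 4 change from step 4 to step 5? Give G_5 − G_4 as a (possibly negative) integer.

(0) 4|_2 = 2^2 ↦ 3^3|_3 = 27 ⇒ 26
(1) 26|_3 = 2·3^2 + 2·3 + 2 ↦ 2·4^2 + 2·4 + 2|_4 = 42 ⇒ 41
(2) 41|_4 = 2·4^2 + 2·4 + 1 ↦ 2·5^2 + 2·5 + 1|_5 = 61 ⇒ 60
(3) 60|_5 = 2·5^2 + 2·5 ↦ 2·6^2 + 2·6|_6 = 84 ⇒ 83
(4) 83|_6 = 2·6^2 + 6 + 5 ↦ 2·7^2 + 7 + 5|_7 = 110 ⇒ 109

26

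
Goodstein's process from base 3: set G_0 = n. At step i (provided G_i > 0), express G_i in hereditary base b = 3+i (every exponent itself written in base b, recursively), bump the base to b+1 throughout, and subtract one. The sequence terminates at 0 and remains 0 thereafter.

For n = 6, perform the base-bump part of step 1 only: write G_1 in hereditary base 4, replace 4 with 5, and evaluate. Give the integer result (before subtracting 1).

6 —HB3→ 2·3 —bump→ 2·4 = 8 —(−1)→ 7
7 —HB4→ 4 + 3 —bump→ 5 + 3 = 8 —(−1)→ 7

8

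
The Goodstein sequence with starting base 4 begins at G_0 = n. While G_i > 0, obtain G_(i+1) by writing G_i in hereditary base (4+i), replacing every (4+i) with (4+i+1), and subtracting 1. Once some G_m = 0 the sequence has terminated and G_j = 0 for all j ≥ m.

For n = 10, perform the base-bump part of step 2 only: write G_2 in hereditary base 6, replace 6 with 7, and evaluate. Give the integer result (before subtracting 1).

[0] 10 ≡ 2·4 + 2 (base 4). Lift 5: 12. −1: 11.
[1] 11 ≡ 2·5 + 1 (base 5). Lift 6: 13. −1: 12.
[2] 12 ≡ 2·6 (base 6). Lift 7: 14. −1: 13.

14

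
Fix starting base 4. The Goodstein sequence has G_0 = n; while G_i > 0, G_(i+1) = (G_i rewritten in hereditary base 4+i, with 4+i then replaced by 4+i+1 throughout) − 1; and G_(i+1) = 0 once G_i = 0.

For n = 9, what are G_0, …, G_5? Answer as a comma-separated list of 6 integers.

(0) 9|_4 = 2·4 + 1 ↦ 2·5 + 1|_5 = 11 ⇒ 10
(1) 10|_5 = 2·5 ↦ 2·6|_6 = 12 ⇒ 11
(2) 11|_6 = 6 + 5 ↦ 7 + 5|_7 = 12 ⇒ 11
(3) 11|_7 = 7 + 4 ↦ 8 + 4|_8 = 12 ⇒ 11
(4) 11|_8 = 8 + 3 ↦ 9 + 3|_9 = 12 ⇒ 11

9, 10, 11, 11, 11, 11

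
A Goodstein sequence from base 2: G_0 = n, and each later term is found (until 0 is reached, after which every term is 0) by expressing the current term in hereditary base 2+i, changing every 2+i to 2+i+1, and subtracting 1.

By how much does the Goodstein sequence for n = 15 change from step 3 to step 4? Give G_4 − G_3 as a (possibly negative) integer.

base 2: 15 = 2^(2 + 1) + 2^2 + 2 + 1; at 3: 3^(3 + 1) + 3^3 + 3 + 1 = 112; next = 111
base 3: 111 = 3^(3 + 1) + 3^3 + 3; at 4: 4^(4 + 1) + 4^4 + 4 = 1284; next = 1283
base 4: 1283 = 4^(4 + 1) + 4^4 + 3; at 5: 5^(5 + 1) + 5^5 + 3 = 18753; next = 18752
base 5: 18752 = 5^(5 + 1) + 5^5 + 2; at 6: 6^(6 + 1) + 6^6 + 2 = 326594; next = 326593

307841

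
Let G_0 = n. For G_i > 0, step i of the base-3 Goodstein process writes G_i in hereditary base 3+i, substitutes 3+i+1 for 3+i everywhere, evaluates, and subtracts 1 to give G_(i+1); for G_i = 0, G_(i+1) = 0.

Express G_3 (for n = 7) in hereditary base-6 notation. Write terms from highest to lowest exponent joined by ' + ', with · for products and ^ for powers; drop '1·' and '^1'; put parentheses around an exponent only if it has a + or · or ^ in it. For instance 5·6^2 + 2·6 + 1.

6 + 3

G_0 = 7. HB_3(7) = 2·3 + 1. Bump = 9. G_1 = 8.
G_1 = 8. HB_4(8) = 2·4. Bump = 10. G_2 = 9.
G_2 = 9. HB_5(9) = 5 + 4. Bump = 10. G_3 = 9.
G_3 = 9. HB_6(9) = 6 + 3. Bump = 10. G_4 = 9.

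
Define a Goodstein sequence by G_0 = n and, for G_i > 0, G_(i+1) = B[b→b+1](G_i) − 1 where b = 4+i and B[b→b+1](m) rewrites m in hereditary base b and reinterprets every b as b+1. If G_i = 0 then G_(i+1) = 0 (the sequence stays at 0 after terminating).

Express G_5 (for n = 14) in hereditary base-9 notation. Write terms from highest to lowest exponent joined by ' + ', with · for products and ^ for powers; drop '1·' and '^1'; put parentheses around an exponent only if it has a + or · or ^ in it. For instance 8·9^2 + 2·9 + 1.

2·9 + 4

[0] 14 ≡ 3·4 + 2 (base 4). Lift 5: 17. −1: 16.
[1] 16 ≡ 3·5 + 1 (base 5). Lift 6: 19. −1: 18.
[2] 18 ≡ 3·6 (base 6). Lift 7: 21. −1: 20.
[3] 20 ≡ 2·7 + 6 (base 7). Lift 8: 22. −1: 21.
[4] 21 ≡ 2·8 + 5 (base 8). Lift 9: 23. −1: 22.
[5] 22 ≡ 2·9 + 4 (base 9). Lift 10: 24. −1: 23.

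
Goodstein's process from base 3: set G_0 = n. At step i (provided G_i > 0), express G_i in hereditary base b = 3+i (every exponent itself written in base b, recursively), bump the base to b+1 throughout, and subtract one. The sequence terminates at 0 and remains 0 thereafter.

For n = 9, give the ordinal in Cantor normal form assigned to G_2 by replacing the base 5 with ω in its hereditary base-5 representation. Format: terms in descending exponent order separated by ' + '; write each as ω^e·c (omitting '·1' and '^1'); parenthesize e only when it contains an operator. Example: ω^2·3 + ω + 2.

G_0 = 9. HB_3(9) = 3^2. Bump = 16. G_1 = 15.
G_1 = 15. HB_4(15) = 3·4 + 3. Bump = 18. G_2 = 17.

ω·3 + 2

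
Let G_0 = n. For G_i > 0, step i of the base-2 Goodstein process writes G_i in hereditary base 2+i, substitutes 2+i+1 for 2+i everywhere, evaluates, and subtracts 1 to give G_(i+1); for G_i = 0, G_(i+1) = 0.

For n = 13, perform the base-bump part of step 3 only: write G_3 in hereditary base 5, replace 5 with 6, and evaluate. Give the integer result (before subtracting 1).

G_0=13  [base 2] 2^(2 + 1) + 2^2 + 1  →[2↦3]→  3^(3 + 1) + 3^3 + 1 = 109  −1 ⇒ G_1=108
G_1=108  [base 3] 3^(3 + 1) + 3^3  →[3↦4]→  4^(4 + 1) + 4^4 = 1280  −1 ⇒ G_2=1279
G_2=1279  [base 4] 4^(4 + 1) + 3·4^3 + 3·4^2 + 3·4 + 3  →[4↦5]→  5^(5 + 1) + 3·5^3 + 3·5^2 + 3·5 + 3 = 16093  −1 ⇒ G_3=16092

280712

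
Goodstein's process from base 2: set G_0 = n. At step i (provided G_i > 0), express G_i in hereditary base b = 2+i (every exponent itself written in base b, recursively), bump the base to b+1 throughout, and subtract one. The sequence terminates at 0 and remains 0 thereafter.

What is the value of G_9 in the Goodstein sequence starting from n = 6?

885775

step 0: 6 = 2^2 + 2; sub 3 for 2: 3^3 + 3; = 30; G_1 = 30−1 = 29
step 1: 29 = 3^3 + 2; sub 4 for 3: 4^4 + 2; = 258; G_2 = 258−1 = 257
step 2: 257 = 4^4 + 1; sub 5 for 4: 5^5 + 1; = 3126; G_3 = 3126−1 = 3125
step 3: 3125 = 5^5; sub 6 for 5: 6^6; = 46656; G_4 = 46656−1 = 46655
step 4: 46655 = 5·6^5 + 5·6^4 + 5·6^3 + 5·6^2 + 5·6 + 5; sub 7 for 6: 5·7^5 + 5·7^4 + 5·7^3 + 5·7^2 + 5·7 + 5; = 98040; G_5 = 98040−1 = 98039
step 5: 98039 = 5·7^5 + 5·7^4 + 5·7^3 + 5·7^2 + 5·7 + 4; sub 8 for 7: 5·8^5 + 5·8^4 + 5·8^3 + 5·8^2 + 5·8 + 4; = 187244; G_6 = 187244−1 = 187243
step 6: 187243 = 5·8^5 + 5·8^4 + 5·8^3 + 5·8^2 + 5·8 + 3; sub 9 for 8: 5·9^5 + 5·9^4 + 5·9^3 + 5·9^2 + 5·9 + 3; = 332148; G_7 = 332148−1 = 332147
step 7: 332147 = 5·9^5 + 5·9^4 + 5·9^3 + 5·9^2 + 5·9 + 2; sub 10 for 9: 5·10^5 + 5·10^4 + 5·10^3 + 5·10^2 + 5·10 + 2; = 555552; G_8 = 555552−1 = 555551
step 8: 555551 = 5·10^5 + 5·10^4 + 5·10^3 + 5·10^2 + 5·10 + 1; sub 11 for 10: 5·11^5 + 5·11^4 + 5·11^3 + 5·11^2 + 5·11 + 1; = 885776; G_9 = 885776−1 = 885775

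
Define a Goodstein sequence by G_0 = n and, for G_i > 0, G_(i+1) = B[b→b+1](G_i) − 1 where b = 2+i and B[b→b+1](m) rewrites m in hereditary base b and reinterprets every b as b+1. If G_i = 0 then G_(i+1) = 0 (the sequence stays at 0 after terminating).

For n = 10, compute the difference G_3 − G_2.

[0] 10 ≡ 2^(2 + 1) + 2 (base 2). Lift 3: 84. −1: 83.
[1] 83 ≡ 3^(3 + 1) + 2 (base 3). Lift 4: 1026. −1: 1025.
[2] 1025 ≡ 4^(4 + 1) + 1 (base 4). Lift 5: 15626. −1: 15625.

14600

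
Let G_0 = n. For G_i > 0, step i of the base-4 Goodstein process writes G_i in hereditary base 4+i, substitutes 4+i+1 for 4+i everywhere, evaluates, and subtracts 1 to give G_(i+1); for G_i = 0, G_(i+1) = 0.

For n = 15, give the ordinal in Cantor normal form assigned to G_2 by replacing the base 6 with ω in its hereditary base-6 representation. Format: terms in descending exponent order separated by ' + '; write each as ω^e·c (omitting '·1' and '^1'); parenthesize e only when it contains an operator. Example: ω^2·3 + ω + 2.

ω·3 + 1

step 0: 15 = 3·4 + 3; sub 5 for 4: 3·5 + 3; = 18; G_1 = 18−1 = 17
step 1: 17 = 3·5 + 2; sub 6 for 5: 3·6 + 2; = 20; G_2 = 20−1 = 19
step 2: 19 = 3·6 + 1; sub 7 for 6: 3·7 + 1; = 22; G_3 = 22−1 = 21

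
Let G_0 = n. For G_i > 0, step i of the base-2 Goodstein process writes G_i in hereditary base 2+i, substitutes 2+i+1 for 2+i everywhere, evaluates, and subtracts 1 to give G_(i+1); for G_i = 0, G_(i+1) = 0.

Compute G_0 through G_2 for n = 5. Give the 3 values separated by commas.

G_0 = 5. HB_2(5) = 2^2 + 1. Bump = 28. G_1 = 27.
G_1 = 27. HB_3(27) = 3^3. Bump = 256. G_2 = 255.

5, 27, 255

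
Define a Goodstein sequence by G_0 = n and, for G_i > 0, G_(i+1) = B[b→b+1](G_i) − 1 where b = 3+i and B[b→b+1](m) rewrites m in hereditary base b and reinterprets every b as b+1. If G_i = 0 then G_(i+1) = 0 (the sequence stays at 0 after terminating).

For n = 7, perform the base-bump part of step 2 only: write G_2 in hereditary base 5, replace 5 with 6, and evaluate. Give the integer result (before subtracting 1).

[0] 7 ≡ 2·3 + 1 (base 3). Lift 4: 9. −1: 8.
[1] 8 ≡ 2·4 (base 4). Lift 5: 10. −1: 9.
[2] 9 ≡ 5 + 4 (base 5). Lift 6: 10. −1: 9.

10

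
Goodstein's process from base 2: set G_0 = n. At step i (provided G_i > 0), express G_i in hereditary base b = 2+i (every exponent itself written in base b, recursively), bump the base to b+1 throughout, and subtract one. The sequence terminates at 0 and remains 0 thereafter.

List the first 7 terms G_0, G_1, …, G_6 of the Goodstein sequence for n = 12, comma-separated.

12 —HB2→ 2^(2 + 1) + 2^2 —bump→ 3^(3 + 1) + 3^3 = 108 —(−1)→ 107
107 —HB3→ 3^(3 + 1) + 2·3^2 + 2·3 + 2 —bump→ 4^(4 + 1) + 2·4^2 + 2·4 + 2 = 1066 —(−1)→ 1065
1065 —HB4→ 4^(4 + 1) + 2·4^2 + 2·4 + 1 —bump→ 5^(5 + 1) + 2·5^2 + 2·5 + 1 = 15686 —(−1)→ 15685
15685 —HB5→ 5^(5 + 1) + 2·5^2 + 2·5 —bump→ 6^(6 + 1) + 2·6^2 + 2·6 = 280020 —(−1)→ 280019
280019 —HB6→ 6^(6 + 1) + 2·6^2 + 6 + 5 —bump→ 7^(7 + 1) + 2·7^2 + 7 + 5 = 5764911 —(−1)→ 5764910
5764910 —HB7→ 7^(7 + 1) + 2·7^2 + 7 + 4 —bump→ 8^(8 + 1) + 2·8^2 + 8 + 4 = 134217868 —(−1)→ 134217867

12, 107, 1065, 15685, 280019, 5764910, 134217867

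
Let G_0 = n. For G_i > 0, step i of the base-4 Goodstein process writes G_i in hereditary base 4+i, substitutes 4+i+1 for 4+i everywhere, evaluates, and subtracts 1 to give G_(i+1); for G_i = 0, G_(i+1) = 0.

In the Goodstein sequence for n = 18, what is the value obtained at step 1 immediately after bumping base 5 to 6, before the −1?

18 —HB4→ 4^2 + 2 —bump→ 5^2 + 2 = 27 —(−1)→ 26
26 —HB5→ 5^2 + 1 —bump→ 6^2 + 1 = 37 —(−1)→ 36

37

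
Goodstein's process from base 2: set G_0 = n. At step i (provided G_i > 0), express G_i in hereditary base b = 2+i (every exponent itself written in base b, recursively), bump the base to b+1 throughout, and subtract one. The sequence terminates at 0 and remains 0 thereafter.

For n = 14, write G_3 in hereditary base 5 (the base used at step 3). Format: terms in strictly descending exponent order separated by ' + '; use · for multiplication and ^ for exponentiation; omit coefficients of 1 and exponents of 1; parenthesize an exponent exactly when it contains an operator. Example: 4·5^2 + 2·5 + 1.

(0) 14|_2 = 2^(2 + 1) + 2^2 + 2 ↦ 3^(3 + 1) + 3^3 + 3|_3 = 111 ⇒ 110
(1) 110|_3 = 3^(3 + 1) + 3^3 + 2 ↦ 4^(4 + 1) + 4^4 + 2|_4 = 1282 ⇒ 1281
(2) 1281|_4 = 4^(4 + 1) + 4^4 + 1 ↦ 5^(5 + 1) + 5^5 + 1|_5 = 18751 ⇒ 18750
(3) 18750|_5 = 5^(5 + 1) + 5^5 ↦ 6^(6 + 1) + 6^6|_6 = 326592 ⇒ 326591

5^(5 + 1) + 5^5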